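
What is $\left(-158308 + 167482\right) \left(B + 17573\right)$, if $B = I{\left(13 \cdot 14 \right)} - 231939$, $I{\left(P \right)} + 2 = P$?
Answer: $-1964942364$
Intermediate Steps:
$I{\left(P \right)} = -2 + P$
$B = -231759$ ($B = \left(-2 + 13 \cdot 14\right) - 231939 = \left(-2 + 182\right) - 231939 = 180 - 231939 = -231759$)
$\left(-158308 + 167482\right) \left(B + 17573\right) = \left(-158308 + 167482\right) \left(-231759 + 17573\right) = 9174 \left(-214186\right) = -1964942364$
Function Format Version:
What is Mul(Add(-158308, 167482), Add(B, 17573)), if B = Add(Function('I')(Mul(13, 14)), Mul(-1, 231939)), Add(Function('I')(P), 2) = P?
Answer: -1964942364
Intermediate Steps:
Function('I')(P) = Add(-2, P)
B = -231759 (B = Add(Add(-2, Mul(13, 14)), Mul(-1, 231939)) = Add(Add(-2, 182), -231939) = Add(180, -231939) = -231759)
Mul(Add(-158308, 167482), Add(B, 17573)) = Mul(Add(-158308, 167482), Add(-231759, 17573)) = Mul(9174, -214186) = -1964942364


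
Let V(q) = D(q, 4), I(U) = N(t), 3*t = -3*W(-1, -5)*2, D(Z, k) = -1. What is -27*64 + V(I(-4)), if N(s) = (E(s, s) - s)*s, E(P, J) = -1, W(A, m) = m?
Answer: -1729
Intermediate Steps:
t = 10 (t = (-3*(-5)*2)/3 = (15*2)/3 = (⅓)*30 = 10)
N(s) = s*(-1 - s) (N(s) = (-1 - s)*s = s*(-1 - s))
I(U) = -110 (I(U) = -1*10*(1 + 10) = -1*10*11 = -110)
V(q) = -1
-27*64 + V(I(-4)) = -27*64 - 1 = -1728 - 1 = -1729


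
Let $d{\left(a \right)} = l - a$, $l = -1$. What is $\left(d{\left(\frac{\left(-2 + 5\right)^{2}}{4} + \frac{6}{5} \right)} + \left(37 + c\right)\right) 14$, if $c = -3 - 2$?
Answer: $\frac{3857}{10} \approx 385.7$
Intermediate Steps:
$c = -5$ ($c = -3 - 2 = -5$)
$d{\left(a \right)} = -1 - a$
$\left(d{\left(\frac{\left(-2 + 5\right)^{2}}{4} + \frac{6}{5} \right)} + \left(37 + c\right)\right) 14 = \left(\left(-1 - \left(\frac{\left(-2 + 5\right)^{2}}{4} + \frac{6}{5}\right)\right) + \left(37 - 5\right)\right) 14 = \left(\left(-1 - \left(3^{2} \cdot \frac{1}{4} + 6 \cdot \frac{1}{5}\right)\right) + 32\right) 14 = \left(\left(-1 - \left(9 \cdot \frac{1}{4} + \frac{6}{5}\right)\right) + 32\right) 14 = \left(\left(-1 - \left(\frac{9}{4} + \frac{6}{5}\right)\right) + 32\right) 14 = \left(\left(-1 - \frac{69}{20}\right) + 32\right) 14 = \left(- \frac{89}{20} + 32\right) 14 = \frac{551}{20} \cdot 14 = \frac{3857}{10}$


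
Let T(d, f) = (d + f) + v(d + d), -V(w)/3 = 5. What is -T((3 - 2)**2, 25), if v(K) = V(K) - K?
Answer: -9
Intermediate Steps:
V(w) = -15 (V(w) = -3*5 = -15)
v(K) = -15 - K
T(d, f) = -15 + f - d (T(d, f) = (d + f) + (-15 - (d + d)) = (d + f) + (-15 - 2*d) = -15 + f - d)
-T((3 - 2)**2, 25) = -(-15 + 25 - (3 - 2)**2) = -(-15 + 25 - 1*1**2) = -(-15 + 25 - 1*1) = -(-15 + 25 - 1) = -1*9 = -9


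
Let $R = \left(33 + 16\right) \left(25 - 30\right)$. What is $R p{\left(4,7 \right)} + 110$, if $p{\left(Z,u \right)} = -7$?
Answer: $1825$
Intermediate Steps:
$R = -245$ ($R = 49 \left(-5\right) = -245$)
$R p{\left(4,7 \right)} + 110 = \left(-245\right) \left(-7\right) + 110 = 1715 + 110 = 1825$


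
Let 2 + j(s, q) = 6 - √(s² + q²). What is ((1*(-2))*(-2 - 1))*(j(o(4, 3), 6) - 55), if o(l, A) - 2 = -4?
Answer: -306 - 12*√10 ≈ -343.95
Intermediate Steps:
o(l, A) = -2 (o(l, A) = 2 - 4 = -2)
j(s, q) = 4 - √(q² + s²) (j(s, q) = -2 + (6 - √(s² + q²)) = -2 + (6 - √(q² + s²)) = 4 - √(q² + s²))
((1*(-2))*(-2 - 1))*(j(o(4, 3), 6) - 55) = ((1*(-2))*(-2 - 1))*((4 - √(6² + (-2)²)) - 55) = (-2*(-3))*((4 - √(36 + 4)) - 55) = 6*((4 - √40) - 55) = 6*((4 - 2*√10) - 55) = 6*(-51 - 2*√10) = -306 - 12*√10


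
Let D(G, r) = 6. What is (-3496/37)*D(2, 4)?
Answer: -20976/37 ≈ -566.92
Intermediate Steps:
(-3496/37)*D(2, 4) = -3496/37*6 = -20976/37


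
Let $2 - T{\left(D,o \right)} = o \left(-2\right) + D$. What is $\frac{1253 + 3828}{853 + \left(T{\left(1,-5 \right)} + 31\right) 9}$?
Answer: $\frac{5081}{1051} \approx 4.8344$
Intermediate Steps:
$T{\left(D,o \right)} = 2 - D + 2 o$ ($T{\left(D,o \right)} = 2 - \left(o \left(-2\right) + D\right) = 2 - \left(- 2 o + D\right) = 2 - \left(D - 2 o\right) = 2 - D + 2 o$)
$\frac{1253 + 3828}{853 + \left(T{\left(1,-5 \right)} + 31\right) 9} = \frac{1253 + 3828}{853 + \left(\left(2 - 1 + 2 \left(-5\right)\right) + 31\right) 9} = \frac{5081}{853 + \left(\left(2 - 1 - 10\right) + 31\right) 9} = \frac{5081}{853 + \left(-9 + 31\right) 9} = \frac{5081}{853 + 22 \cdot 9} = \frac{5081}{853 + 198} = \frac{5081}{1051}$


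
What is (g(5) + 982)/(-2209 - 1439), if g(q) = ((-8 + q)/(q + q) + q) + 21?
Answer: -3359/12160 ≈ -0.27623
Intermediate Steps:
g(q) = 21 + q + (-8 + q)/(2*q) (g(q) = ((-8 + q)/((2*q)) + q) + 21 = ((-8 + q)*(1/(2*q)) + q) + 21 = ((-8 + q)/(2*q) + q) + 21 = (q + (-8 + q)/(2*q)) + 21 = 21 + q + (-8 + q)/(2*q))
(g(5) + 982)/(-2209 - 1439) = ((43/2 + 5 - 4/5) + 982)/(-2209 - 1439) = ((43/2 + 5 - 4*1/5) + 982)/(-3648) = ((43/2 + 5 - 4/5) + 982)*(-1/3648) = (257/10 + 982)*(-1/3648) = (10077/10)*(-1/3648) = -3359/12160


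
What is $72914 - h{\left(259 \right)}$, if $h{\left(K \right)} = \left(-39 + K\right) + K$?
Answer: $72435$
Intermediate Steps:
$h{\left(K \right)} = -39 + 2 K$
$72914 - h{\left(259 \right)} = 72914 - \left(-39 + 2 \cdot 259\right) = 72914 - \left(-39 + 518\right) = 72914 - 479 = 72435$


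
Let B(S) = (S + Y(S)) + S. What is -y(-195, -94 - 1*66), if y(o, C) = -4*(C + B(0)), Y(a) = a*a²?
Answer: -640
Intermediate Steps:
Y(a) = a³
B(S) = S³ + 2*S (B(S) = (S + S³) + S = S³ + 2*S)
y(o, C) = -4*C (y(o, C) = -4*(C + 0*(2 + 0²)) = -4*(C + 0*(2 + 0)) = -4*(C + 0*2) = -4*(C + 0) = -4*C)
-y(-195, -94 - 1*66) = -(-4)*(-94 - 1*66) = -(-4)*(-94 - 66) = -(-4)*(-160) = -1*640 = -640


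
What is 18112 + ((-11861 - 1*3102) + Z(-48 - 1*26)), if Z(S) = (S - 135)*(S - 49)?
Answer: 28856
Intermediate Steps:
Z(S) = (-135 + S)*(-49 + S)
18112 + ((-11861 - 1*3102) + Z(-48 - 1*26)) = 18112 + ((-11861 - 1*3102) + (6615 + (-48 - 1*26)² - 184*(-48 - 1*26))) = 18112 + ((-11861 - 3102) + (6615 + (-48 - 26)² - 184*(-48 - 26))) = 18112 + (-14963 + (6615 + (-74)² - 184*(-74))) = 18112 + (-14963 + (6615 + 5476 + 13616)) = 18112 + (-14963 + 25707) = 18112 + 10744 = 28856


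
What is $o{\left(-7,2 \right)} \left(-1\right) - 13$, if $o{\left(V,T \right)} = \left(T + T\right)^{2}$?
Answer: $-29$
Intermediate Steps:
$o{\left(V,T \right)} = 4 T^{2}$ ($o{\left(V,T \right)} = \left(2 T\right)^{2} = 4 T^{2}$)
$o{\left(-7,2 \right)} \left(-1\right) - 13 = 4 \cdot 2^{2} \left(-1\right) - 13 = 4 \cdot 4 \left(-1\right) - 13 = 16 \left(-1\right) - 13 = -16 - 13 = -29$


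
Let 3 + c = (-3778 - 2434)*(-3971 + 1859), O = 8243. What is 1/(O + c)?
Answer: 1/13127984 ≈ 7.6173e-8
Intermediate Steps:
c = 13119741 (c = -3 + (-3778 - 2434)*(-3971 + 1859) = -3 - 6212*(-2112) = -3 + 13119744 = 13119741)
1/(O + c) = 1/(8243 + 13119741) = 1/13127984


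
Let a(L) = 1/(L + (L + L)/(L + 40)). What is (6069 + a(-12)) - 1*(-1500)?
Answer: 681203/90 ≈ 7568.9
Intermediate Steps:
a(L) = 1/(L + 2*L/(40 + L)) (a(L) = 1/(L + (2*L)/(40 + L)) = 1/(L + 2*L/(40 + L)))
(6069 + a(-12)) - 1*(-1500) = (6069 + (40 - 12)/((-12)*(42 - 12))) - 1*(-1500) = (6069 - 1/12*28/30) + 1500 = (6069 - 1/12*1/30*28) + 1500 = (6069 - 7/90) + 1500 = 546203/90 + 1500 = 681203/90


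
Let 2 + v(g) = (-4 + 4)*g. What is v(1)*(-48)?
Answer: 96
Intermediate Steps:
v(g) = -2 (v(g) = -2 + (-4 + 4)*g = -2 + 0*g = -2 + 0 = -2)
v(1)*(-48) = -2*(-48) = 96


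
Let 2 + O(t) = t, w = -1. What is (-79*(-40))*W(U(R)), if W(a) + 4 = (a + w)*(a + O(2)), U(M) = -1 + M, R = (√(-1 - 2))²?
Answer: 50560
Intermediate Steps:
O(t) = -2 + t
R = -3 (R = (√(-3))² = (I*√3)² = -3)
W(a) = -4 + a*(-1 + a) (W(a) = -4 + (a - 1)*(a + (-2 + 2)) = -4 + (-1 + a)*(a + 0) = -4 + (-1 + a)*a = -4 + a*(-1 + a))
(-79*(-40))*W(U(R)) = (-79*(-40))*(-4 + (-1 - 3)² - (-1 - 3)) = 3160*(-4 + (-4)² - 1*(-4)) = 3160*(-4 + 16 + 4) = 3160*16 = 50560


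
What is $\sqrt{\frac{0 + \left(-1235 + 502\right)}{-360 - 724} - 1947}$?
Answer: $\frac{i \sqrt{571759865}}{542} \approx 44.117 i$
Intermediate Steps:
$\sqrt{\frac{0 + \left(-1235 + 502\right)}{-360 - 724} - 1947} = \sqrt{\frac{0 - 733}{-1084} - 1947} = \sqrt{\left(-733\right) \left(- \frac{1}{1084}\right) - 1947} = \sqrt{\frac{733}{1084} - 1947} = \sqrt{- \frac{2109815}{1084}} = \frac{i \sqrt{571759865}}{542}$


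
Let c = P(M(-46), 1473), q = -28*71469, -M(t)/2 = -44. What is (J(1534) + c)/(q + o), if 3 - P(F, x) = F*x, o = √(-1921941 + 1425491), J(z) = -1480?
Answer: 131175203166/2002264888937 + 655505*I*√19858/4004529777874 ≈ 0.065513 + 2.3067e-5*I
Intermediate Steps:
M(t) = 88 (M(t) = -2*(-44) = 88)
o = 5*I*√19858 (o = √(-496450) = 5*I*√19858 ≈ 704.59*I)
P(F, x) = 3 - F*x
q = -2001132
c = -129621 (c = 3 - 1*88*1473 = 3 - 129624 = -129621)
(J(1534) + c)/(q + o) = (-1480 - 129621)/(-2001132 + 5*I*√19858) = -131101/(-2001132 + 5*I*√19858)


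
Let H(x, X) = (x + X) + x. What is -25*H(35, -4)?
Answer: -1650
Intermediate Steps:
H(x, X) = X + 2*x (H(x, X) = (X + x) + x = X + 2*x)
-25*H(35, -4) = -25*(-4 + 2*35) = -25*(-4 + 70) = -25*66 = -1650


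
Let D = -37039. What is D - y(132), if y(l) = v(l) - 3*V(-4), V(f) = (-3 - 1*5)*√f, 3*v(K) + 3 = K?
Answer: -37082 - 48*I ≈ -37082.0 - 48.0*I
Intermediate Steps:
v(K) = -1 + K/3
V(f) = -8*√f (V(f) = (-3 - 5)*√f = -8*√f)
y(l) = -1 + 48*I + l/3 (y(l) = (-1 + l/3) - (-24)*√(-4) = (-1 + l/3) - (-24)*2*I = (-1 + l/3) - (-48)*I = (-1 + l/3) + 48*I = -1 + 48*I + l/3)
D - y(132) = -37039 - (-1 + 48*I + (⅓)*132) = -37039 - (-1 + 48*I + 44) = -37039 - (43 + 48*I) = -37039 + (-43 - 48*I) = -37082 - 48*I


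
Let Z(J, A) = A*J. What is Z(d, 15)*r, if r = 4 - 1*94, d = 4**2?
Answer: -21600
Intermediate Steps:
d = 16
r = -90 (r = 4 - 94 = -90)
Z(d, 15)*r = (15*16)*(-90) = 240*(-90) = -21600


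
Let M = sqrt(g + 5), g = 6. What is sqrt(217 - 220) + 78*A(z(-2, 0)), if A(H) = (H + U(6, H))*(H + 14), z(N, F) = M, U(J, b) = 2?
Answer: 3042 + 1248*sqrt(11) + I*sqrt(3) ≈ 7181.1 + 1.732*I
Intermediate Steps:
M = sqrt(11) (M = sqrt(6 + 5) = sqrt(11) ≈ 3.3166)
z(N, F) = sqrt(11)
A(H) = (2 + H)*(14 + H) (A(H) = (H + 2)*(H + 14) = (2 + H)*(14 + H))
sqrt(217 - 220) + 78*A(z(-2, 0)) = sqrt(217 - 220) + 78*(28 + (sqrt(11))**2 + 16*sqrt(11)) = sqrt(-3) + 78*(28 + 11 + 16*sqrt(11)) = I*sqrt(3) + 78*(39 + 16*sqrt(11)) = I*sqrt(3) + (3042 + 1248*sqrt(11)) = 3042 + 1248*sqrt(11) + I*sqrt(3)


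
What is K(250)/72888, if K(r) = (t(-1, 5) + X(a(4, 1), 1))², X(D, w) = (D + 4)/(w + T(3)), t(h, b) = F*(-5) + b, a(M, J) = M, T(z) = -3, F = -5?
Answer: 169/18222 ≈ 0.0092745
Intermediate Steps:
t(h, b) = 25 + b (t(h, b) = -5*(-5) + b = 25 + b)
X(D, w) = (4 + D)/(-3 + w) (X(D, w) = (D + 4)/(w - 3) = (4 + D)/(-3 + w))
K(r) = 676 (K(r) = ((25 + 5) + (4 + 4)/(-3 + 1))² = (30 + 8/(-2))² = (30 - ½*8)² = (30 - 4)² = 26² = 676)
K(250)/72888 = 676/72888 = 676*(1/72888) = 169/18222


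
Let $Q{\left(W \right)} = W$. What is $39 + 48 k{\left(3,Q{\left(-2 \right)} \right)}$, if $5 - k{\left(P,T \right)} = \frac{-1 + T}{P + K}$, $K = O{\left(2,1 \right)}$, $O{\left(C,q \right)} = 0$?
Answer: $327$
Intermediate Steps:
$K = 0$
$k{\left(P,T \right)} = 5 - \frac{-1 + T}{P}$ ($k{\left(P,T \right)} = 5 - \frac{-1 + T}{P + 0} = 5 - \frac{-1 + T}{P}$)
$39 + 48 k{\left(3,Q{\left(-2 \right)} \right)} = 39 + 48 \frac{1 - -2 + 5 \cdot 3}{3} = 39 + 48 \frac{1 + 2 + 15}{3} = 39 + 48 \cdot \frac{1}{3} \cdot 18 = 39 + 48 \cdot 6 = 39 + 288 = 327$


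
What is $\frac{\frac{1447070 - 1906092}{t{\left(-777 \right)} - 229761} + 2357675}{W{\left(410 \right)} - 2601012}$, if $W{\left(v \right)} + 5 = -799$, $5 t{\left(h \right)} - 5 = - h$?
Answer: $- \frac{2706667421635}{2986944609768} \approx -0.90617$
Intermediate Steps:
$t{\left(h \right)} = 1 - \frac{h}{5}$ ($t{\left(h \right)} = 1 + \frac{\left(-1\right) h}{5} = 1 - \frac{h}{5}$)
$W{\left(v \right)} = -804$ ($W{\left(v \right)} = -5 - 799 = -804$)
$\frac{\frac{1447070 - 1906092}{t{\left(-777 \right)} - 229761} + 2357675}{W{\left(410 \right)} - 2601012} = \frac{\frac{1447070 - 1906092}{\left(1 - - \frac{777}{5}\right) - 229761} + 2357675}{-804 - 2601012} = \frac{- \frac{459022}{\left(1 + \frac{777}{5}\right) - 229761} + 2357675}{-2601816} = \left(- \frac{459022}{\frac{782}{5} - 229761} + 2357675\right) \left(- \frac{1}{2601816}\right) = \left(- \frac{459022}{- \frac{1148023}{5}} + 2357675\right) \left(- \frac{1}{2601816}\right) = \left(\left(-459022\right) \left(- \frac{5}{1148023}\right) + 2357675\right) \left(- \frac{1}{2601816}\right) = \left(\frac{2295110}{1148023} + 2357675\right) \left(- \frac{1}{2601816}\right) = \frac{2706667421635}{1148023} \left(- \frac{1}{2601816}\right) = - \frac{2706667421635}{2986944609768}$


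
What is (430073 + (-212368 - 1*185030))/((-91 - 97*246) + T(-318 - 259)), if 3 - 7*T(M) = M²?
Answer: -228725/500597 ≈ -0.45690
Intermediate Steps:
T(M) = 3/7 - M²/7
(430073 + (-212368 - 1*185030))/((-91 - 97*246) + T(-318 - 259)) = (430073 + (-212368 - 1*185030))/((-91 - 97*246) + (3/7 - (-318 - 259)²/7)) = (430073 + (-212368 - 185030))/((-91 - 23862) + (3/7 - ⅐*(-577)²)) = (430073 - 397398)/(-23953 + (3/7 - ⅐*332929)) = 32675/(-23953 + (3/7 - 332929/7)) = 32675/(-23953 - 332926/7) = 32675/(-500597/7) = 32675*(-7/500597) = -228725/500597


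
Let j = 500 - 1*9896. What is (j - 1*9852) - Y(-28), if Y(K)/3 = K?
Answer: -19164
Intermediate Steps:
Y(K) = 3*K
j = -9396 (j = 500 - 9896 = -9396)
(j - 1*9852) - Y(-28) = (-9396 - 1*9852) - 3*(-28) = (-9396 - 9852) - 1*(-84) = -19248 + 84 = -19164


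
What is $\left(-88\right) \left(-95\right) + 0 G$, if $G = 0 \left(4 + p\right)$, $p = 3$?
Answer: $8360$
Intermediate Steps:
$G = 0$ ($G = 0 \left(4 + 3\right) = 0 \cdot 7 = 0$)
$\left(-88\right) \left(-95\right) + 0 G = \left(-88\right) \left(-95\right) + 0 \cdot 0 = 8360 + 0 = 8360$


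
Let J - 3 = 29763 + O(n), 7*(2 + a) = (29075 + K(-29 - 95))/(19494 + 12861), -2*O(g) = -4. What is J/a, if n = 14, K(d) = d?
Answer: -6742005480/424019 ≈ -15900.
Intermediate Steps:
O(g) = 2 (O(g) = -½*(-4) = 2)
a = -424019/226485 (a = -2 + ((29075 + (-29 - 95))/(19494 + 12861))/7 = -2 + ((29075 - 124)/32355)/7 = -2 + (28951*(1/32355))/7 = -2 + (⅐)*(28951/32355) = -2 + 28951/226485 = -424019/226485 ≈ -1.8722)
J = 29768 (J = 3 + (29763 + 2) = 3 + 29765 = 29768)
J/a = 29768/(-424019/226485) = 29768*(-226485/424019) = -6742005480/424019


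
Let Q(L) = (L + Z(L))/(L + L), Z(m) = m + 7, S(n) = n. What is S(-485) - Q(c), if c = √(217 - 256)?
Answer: -486 + 7*I*√39/78 ≈ -486.0 + 0.56045*I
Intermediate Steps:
c = I*√39 (c = √(-39) = I*√39 ≈ 6.245*I)
Z(m) = 7 + m
Q(L) = (7 + 2*L)/(2*L) (Q(L) = (L + (7 + L))/(L + L) = (7 + 2*L)/((2*L)) = (7 + 2*L)*(1/(2*L)) = (7 + 2*L)/(2*L))
S(-485) - Q(c) = -485 - (7/2 + I*√39)/(I*√39) = -485 - (-I*√39/39)*(7/2 + I*√39) = -485 - (-1)*I*√39*(7/2 + I*√39)/39 = -485 + I*√39*(7/2 + I*√39)/39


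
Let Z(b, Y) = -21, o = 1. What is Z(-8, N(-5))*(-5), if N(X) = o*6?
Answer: 105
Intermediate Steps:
N(X) = 6 (N(X) = 1*6 = 6)
Z(-8, N(-5))*(-5) = -21*(-5) = 105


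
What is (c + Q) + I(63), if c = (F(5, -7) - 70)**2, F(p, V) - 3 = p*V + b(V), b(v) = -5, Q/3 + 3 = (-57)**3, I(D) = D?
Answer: -544076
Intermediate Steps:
Q = -555588 (Q = -9 + 3*(-57)**3 = -9 + 3*(-185193) = -9 - 555579 = -555588)
F(p, V) = -2 + V*p (F(p, V) = 3 + (p*V - 5) = 3 + (V*p - 5) = 3 + (-5 + V*p) = -2 + V*p)
c = 11449 (c = ((-2 - 7*5) - 70)**2 = ((-2 - 35) - 70)**2 = (-37 - 70)**2 = (-107)**2 = 11449)
(c + Q) + I(63) = (11449 - 555588) + 63 = -544139 + 63 = -544076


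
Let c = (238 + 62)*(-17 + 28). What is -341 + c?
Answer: 2959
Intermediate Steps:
c = 3300 (c = 300*11 = 3300)
-341 + c = -341 + 3300 = 2959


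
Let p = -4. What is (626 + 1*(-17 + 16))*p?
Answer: -2500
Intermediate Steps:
(626 + 1*(-17 + 16))*p = (626 + 1*(-17 + 16))*(-4) = (626 + 1*(-1))*(-4) = (626 - 1)*(-4) = 625*(-4) = -2500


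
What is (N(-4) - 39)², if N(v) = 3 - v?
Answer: 1024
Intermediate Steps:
(N(-4) - 39)² = ((3 - 1*(-4)) - 39)² = ((3 + 4) - 39)² = (7 - 39)² = (-32)² = 1024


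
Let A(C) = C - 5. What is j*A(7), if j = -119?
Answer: -238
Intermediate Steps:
A(C) = -5 + C
j*A(7) = -119*(-5 + 7) = -119*2 = -238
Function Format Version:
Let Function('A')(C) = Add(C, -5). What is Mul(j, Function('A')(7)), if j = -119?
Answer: -238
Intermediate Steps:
Function('A')(C) = Add(-5, C)
Mul(j, Function('A')(7)) = Mul(-119, Add(-5, 7)) = Mul(-119, 2) = -238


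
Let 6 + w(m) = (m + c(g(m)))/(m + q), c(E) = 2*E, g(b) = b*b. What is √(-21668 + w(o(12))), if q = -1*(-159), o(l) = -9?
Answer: I*√2167298/10 ≈ 147.22*I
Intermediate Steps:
g(b) = b²
q = 159
w(m) = -6 + (m + 2*m²)/(159 + m) (w(m) = -6 + (m + 2*m²)/(m + 159) = -6 + (m + 2*m²)/(159 + m))
√(-21668 + w(o(12))) = √(-21668 + (-954 - 5*(-9) + 2*(-9)²)/(159 - 9)) = √(-21668 + (-954 + 45 + 2*81)/150) = √(-21668 + (-954 + 45 + 162)/150) = √(-21668 + (1/150)*(-747)) = √(-21668 - 249/50) = √(-1083649/50) = I*√2167298/10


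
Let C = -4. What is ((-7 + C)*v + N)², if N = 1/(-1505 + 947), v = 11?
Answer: 4558815361/311364 ≈ 14641.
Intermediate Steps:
N = -1/558 (N = 1/(-558) = -1/558 ≈ -0.0017921)
((-7 + C)*v + N)² = ((-7 - 4)*11 - 1/558)² = (-11*11 - 1/558)² = (-121 - 1/558)² = (-67519/558)² = 4558815361/311364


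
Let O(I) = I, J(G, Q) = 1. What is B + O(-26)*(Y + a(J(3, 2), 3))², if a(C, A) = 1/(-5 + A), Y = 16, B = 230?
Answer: -12033/2 ≈ -6016.5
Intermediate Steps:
B + O(-26)*(Y + a(J(3, 2), 3))² = 230 - 26*(16 + 1/(-5 + 3))² = 230 - 26*(16 + 1/(-2))² = 230 - 26*(16 - ½)² = 230 - 26*(31/2)² = 230 - 26*961/4 = 230 - 12493/2 = -12033/2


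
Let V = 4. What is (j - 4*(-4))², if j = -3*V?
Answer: 16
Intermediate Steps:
j = -12 (j = -3*4 = -12)
(j - 4*(-4))² = (-12 - 4*(-4))² = (-12 + 16)² = 4² = 16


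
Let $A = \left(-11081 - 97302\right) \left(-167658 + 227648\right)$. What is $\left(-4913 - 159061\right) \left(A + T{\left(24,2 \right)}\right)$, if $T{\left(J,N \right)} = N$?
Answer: $1066141922251632$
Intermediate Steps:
$A = -6501896170$ ($A = \left(-108383\right) 59990 = -6501896170$)
$\left(-4913 - 159061\right) \left(A + T{\left(24,2 \right)}\right) = \left(-4913 - 159061\right) \left(-6501896170 + 2\right) = \left(-163974\right) \left(-6501896168\right) = 1066141922251632$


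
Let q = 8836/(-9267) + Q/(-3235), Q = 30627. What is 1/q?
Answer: -29978745/312404869 ≈ -0.095961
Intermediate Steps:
q = -312404869/29978745 (q = 8836/(-9267) + 30627/(-3235) = 8836*(-1/9267) + 30627*(-1/3235) = -8836/9267 - 30627/3235 = -312404869/29978745 ≈ -10.421)
1/q = 1/(-312404869/29978745) = -29978745/312404869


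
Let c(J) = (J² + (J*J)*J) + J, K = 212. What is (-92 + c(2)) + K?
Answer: 134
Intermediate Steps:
c(J) = J + J² + J³ (c(J) = (J² + J²*J) + J = (J² + J³) + J = J + J² + J³)
(-92 + c(2)) + K = (-92 + 2*(1 + 2 + 2²)) + 212 = (-92 + 2*(1 + 2 + 4)) + 212 = (-92 + 2*7) + 212 = (-92 + 14) + 212 = -78 + 212 = 134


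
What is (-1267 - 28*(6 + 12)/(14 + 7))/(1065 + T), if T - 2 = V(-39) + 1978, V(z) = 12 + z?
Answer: -1291/3018 ≈ -0.42777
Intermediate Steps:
T = 1953 (T = 2 + ((12 - 39) + 1978) = 2 + (-27 + 1978) = 2 + 1951 = 1953)
(-1267 - 28*(6 + 12)/(14 + 7))/(1065 + T) = (-1267 - 28*(6 + 12)/(14 + 7))/(1065 + 1953) = (-1267 - 504/21)/3018 = (-1267 - 504/21)*(1/3018) = (-1267 - 28*6/7)*(1/3018) = (-1267 - 24)*(1/3018) = -1291*1/3018 = -1291/3018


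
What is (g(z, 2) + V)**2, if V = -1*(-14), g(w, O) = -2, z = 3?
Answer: 144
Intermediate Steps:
V = 14
(g(z, 2) + V)**2 = (-2 + 14)**2 = 12**2 = 144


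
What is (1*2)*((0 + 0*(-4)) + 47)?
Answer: 94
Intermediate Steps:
(1*2)*((0 + 0*(-4)) + 47) = 2*((0 + 0) + 47) = 2*(0 + 47) = 2*47 = 94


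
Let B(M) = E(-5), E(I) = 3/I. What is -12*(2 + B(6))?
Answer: -84/5 ≈ -16.800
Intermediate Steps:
B(M) = -⅗ (B(M) = 3/(-5) = 3*(-⅕) = -⅗)
-12*(2 + B(6)) = -12*(2 - ⅗) = -12*7/5 = -84/5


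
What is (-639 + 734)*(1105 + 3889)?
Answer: 474430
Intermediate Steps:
(-639 + 734)*(1105 + 3889) = 95*4994 = 474430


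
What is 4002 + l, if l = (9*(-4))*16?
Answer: 3426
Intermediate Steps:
l = -576 (l = -36*16 = -576)
4002 + l = 4002 - 576 = 3426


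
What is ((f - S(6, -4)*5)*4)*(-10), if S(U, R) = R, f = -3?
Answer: -680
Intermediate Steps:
((f - S(6, -4)*5)*4)*(-10) = ((-3 - 1*(-4)*5)*4)*(-10) = ((-3 + 4*5)*4)*(-10) = ((-3 + 20)*4)*(-10) = (17*4)*(-10) = 68*(-10) = -680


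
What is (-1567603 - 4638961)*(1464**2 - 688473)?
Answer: -9029452058172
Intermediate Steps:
(-1567603 - 4638961)*(1464**2 - 688473) = -6206564*(2143296 - 688473) = -6206564*1454823 = -9029452058172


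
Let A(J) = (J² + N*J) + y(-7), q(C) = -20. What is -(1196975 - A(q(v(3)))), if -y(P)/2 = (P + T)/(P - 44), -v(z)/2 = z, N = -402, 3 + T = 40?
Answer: -20205075/17 ≈ -1.1885e+6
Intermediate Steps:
T = 37 (T = -3 + 40 = 37)
v(z) = -2*z
y(P) = -2*(37 + P)/(-44 + P) (y(P) = -2*(P + 37)/(P - 44) = -2*(37 + P)/(-44 + P))
A(J) = 20/17 + J² - 402*J (A(J) = (J² - 402*J) + 2*(-37 - 1*(-7))/(-44 - 7) = (J² - 402*J) + 2*(-37 + 7)/(-51) = (J² - 402*J) + 2*(-1/51)*(-30) = (J² - 402*J) + 20/17 = 20/17 + J² - 402*J)
-(1196975 - A(q(v(3)))) = -(1196975 - (20/17 + (-20)² - 402*(-20))) = -(1196975 - (20/17 + 400 + 8040)) = -(1196975 - 1*143500/17) = -(1196975 - 143500/17) = -1*20205075/17 = -20205075/17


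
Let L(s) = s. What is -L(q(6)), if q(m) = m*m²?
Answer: -216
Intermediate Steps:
q(m) = m³
-L(q(6)) = -1*6³ = -1*216 = -216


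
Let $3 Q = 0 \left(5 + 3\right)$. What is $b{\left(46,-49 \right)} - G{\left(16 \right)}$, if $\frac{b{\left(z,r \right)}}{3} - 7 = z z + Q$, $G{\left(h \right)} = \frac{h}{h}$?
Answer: $6368$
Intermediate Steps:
$Q = 0$ ($Q = \frac{0 \left(5 + 3\right)}{3} = \frac{0 \cdot 8}{3} = \frac{1}{3} \cdot 0 = 0$)
$G{\left(h \right)} = 1$
$b{\left(z,r \right)} = 21 + 3 z^{2}$ ($b{\left(z,r \right)} = 21 + 3 \left(z z + 0\right) = 21 + 3 \left(z^{2} + 0\right) = 21 + 3 z^{2}$)
$b{\left(46,-49 \right)} - G{\left(16 \right)} = \left(21 + 3 \cdot 46^{2}\right) - 1 = \left(21 + 3 \cdot 2116\right) - 1 = \left(21 + 6348\right) - 1 = 6369 - 1 = 6368$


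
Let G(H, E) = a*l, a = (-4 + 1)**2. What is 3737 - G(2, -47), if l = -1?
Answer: 3746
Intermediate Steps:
a = 9 (a = (-3)**2 = 9)
G(H, E) = -9 (G(H, E) = 9*(-1) = -9)
3737 - G(2, -47) = 3737 - 1*(-9) = 3737 + 9 = 3746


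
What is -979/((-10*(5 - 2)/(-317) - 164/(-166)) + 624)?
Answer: -25758469/16446548 ≈ -1.5662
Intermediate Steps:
-979/((-10*(5 - 2)/(-317) - 164/(-166)) + 624) = -979/((-10*3*(-1/317) - 164*(-1/166)) + 624) = -979/((-30*(-1/317) + 82/83) + 624) = -979/((30/317 + 82/83) + 624) = -979/(28484/26311 + 624) = -979/(16446548/26311) = (26311/16446548)*(-979) = -25758469/16446548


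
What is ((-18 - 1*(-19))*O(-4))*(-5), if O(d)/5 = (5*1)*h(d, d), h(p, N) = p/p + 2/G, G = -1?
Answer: 125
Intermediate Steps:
h(p, N) = -1 (h(p, N) = p/p + 2/(-1) = 1 + 2*(-1) = 1 - 2 = -1)
O(d) = -25 (O(d) = 5*((5*1)*(-1)) = 5*(5*(-1)) = 5*(-5) = -25)
((-18 - 1*(-19))*O(-4))*(-5) = ((-18 - 1*(-19))*(-25))*(-5) = ((-18 + 19)*(-25))*(-5) = (1*(-25))*(-5) = -25*(-5) = 125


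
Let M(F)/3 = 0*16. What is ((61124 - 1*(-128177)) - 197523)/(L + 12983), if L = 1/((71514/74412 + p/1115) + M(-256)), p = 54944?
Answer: -1903955310802/3006457029763 ≈ -0.63329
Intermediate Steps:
M(F) = 0 (M(F) = 3*(0*16) = 3*0 = 0)
L = 4609410/231568391 (L = 1/((71514/74412 + 54944/1115) + 0) = 1/((71514*(1/74412) + 54944*(1/1115)) + 0) = 1/((3973/4134 + 54944/1115) + 0) = 1/(231568391/4609410 + 0) = 1/(231568391/4609410) = 4609410/231568391 ≈ 0.019905)
((61124 - 1*(-128177)) - 197523)/(L + 12983) = ((61124 - 1*(-128177)) - 197523)/(4609410/231568391 + 12983) = ((61124 + 128177) - 197523)/(3006457029763/231568391) = (189301 - 197523)*(231568391/3006457029763) = -8222*231568391/3006457029763 = -1903955310802/3006457029763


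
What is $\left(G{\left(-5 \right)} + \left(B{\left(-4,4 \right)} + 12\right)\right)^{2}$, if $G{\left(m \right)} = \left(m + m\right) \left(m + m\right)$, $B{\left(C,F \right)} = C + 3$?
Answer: $12321$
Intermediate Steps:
$B{\left(C,F \right)} = 3 + C$
$G{\left(m \right)} = 4 m^{2}$ ($G{\left(m \right)} = 2 m 2 m = 4 m^{2}$)
$\left(G{\left(-5 \right)} + \left(B{\left(-4,4 \right)} + 12\right)\right)^{2} = \left(4 \left(-5\right)^{2} + \left(\left(3 - 4\right) + 12\right)\right)^{2} = \left(4 \cdot 25 + \left(-1 + 12\right)\right)^{2} = \left(100 + 11\right)^{2} = 111^{2} = 12321$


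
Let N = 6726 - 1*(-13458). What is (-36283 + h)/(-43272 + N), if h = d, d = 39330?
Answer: -3047/23088 ≈ -0.13197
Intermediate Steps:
N = 20184 (N = 6726 + 13458 = 20184)
h = 39330
(-36283 + h)/(-43272 + N) = (-36283 + 39330)/(-43272 + 20184) = 3047/(-23088) = 3047*(-1/23088) = -3047/23088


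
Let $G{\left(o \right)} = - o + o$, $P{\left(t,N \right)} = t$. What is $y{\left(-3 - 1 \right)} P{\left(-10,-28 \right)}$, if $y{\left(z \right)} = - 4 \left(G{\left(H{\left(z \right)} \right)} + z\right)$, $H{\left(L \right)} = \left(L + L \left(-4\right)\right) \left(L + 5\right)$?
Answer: $-160$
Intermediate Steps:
$H{\left(L \right)} = - 3 L \left(5 + L\right)$ ($H{\left(L \right)} = \left(L - 4 L\right) \left(5 + L\right) = - 3 L \left(5 + L\right)$)
$G{\left(o \right)} = 0$
$y{\left(z \right)} = - 4 z$ ($y{\left(z \right)} = - 4 \left(0 + z\right) = - 4 z$)
$y{\left(-3 - 1 \right)} P{\left(-10,-28 \right)} = - 4 \left(-3 - 1\right) \left(-10\right) = \left(-4\right) \left(-4\right) \left(-10\right) = 16 \left(-10\right) = -160$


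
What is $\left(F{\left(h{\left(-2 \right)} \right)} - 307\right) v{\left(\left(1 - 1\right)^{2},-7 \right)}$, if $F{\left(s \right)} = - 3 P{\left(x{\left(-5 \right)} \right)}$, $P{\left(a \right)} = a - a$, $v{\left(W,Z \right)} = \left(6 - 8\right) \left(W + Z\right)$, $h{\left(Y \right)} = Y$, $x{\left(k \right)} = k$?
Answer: $-4298$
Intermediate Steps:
$v{\left(W,Z \right)} = - 2 W - 2 Z$ ($v{\left(W,Z \right)} = - 2 \left(W + Z\right) = - 2 W - 2 Z$)
$P{\left(a \right)} = 0$
$F{\left(s \right)} = 0$ ($F{\left(s \right)} = \left(-3\right) 0 = 0$)
$\left(F{\left(h{\left(-2 \right)} \right)} - 307\right) v{\left(\left(1 - 1\right)^{2},-7 \right)} = \left(0 - 307\right) \left(- 2 \left(1 - 1\right)^{2} - -14\right) = - 307 \left(- 2 \cdot 0^{2} + 14\right) = - 307 \left(\left(-2\right) 0 + 14\right) = - 307 \left(0 + 14\right) = \left(-307\right) 14 = -4298$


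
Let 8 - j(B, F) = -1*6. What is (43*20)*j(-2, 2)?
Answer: 12040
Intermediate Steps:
j(B, F) = 14 (j(B, F) = 8 - (-1)*6 = 8 - 1*(-6) = 8 + 6 = 14)
(43*20)*j(-2, 2) = (43*20)*14 = 860*14 = 12040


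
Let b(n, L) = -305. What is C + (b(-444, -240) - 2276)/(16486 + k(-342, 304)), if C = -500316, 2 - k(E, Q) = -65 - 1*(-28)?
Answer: -8267724481/16525 ≈ -5.0032e+5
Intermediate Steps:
k(E, Q) = 39 (k(E, Q) = 2 - (-65 - 1*(-28)) = 2 - (-65 + 28) = 2 - 1*(-37) = 2 + 37 = 39)
C + (b(-444, -240) - 2276)/(16486 + k(-342, 304)) = -500316 + (-305 - 2276)/(16486 + 39) = -500316 - 2581/16525 = -8267724481/16525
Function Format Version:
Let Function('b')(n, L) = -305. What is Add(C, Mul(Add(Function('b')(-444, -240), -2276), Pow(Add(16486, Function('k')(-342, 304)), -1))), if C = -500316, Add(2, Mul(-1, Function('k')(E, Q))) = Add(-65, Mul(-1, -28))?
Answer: Rational(-8267724481, 16525) ≈ -5.0032e+5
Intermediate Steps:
Function('k')(E, Q) = 39 (Function('k')(E, Q) = Add(2, Mul(-1, Add(-65, Mul(-1, -28)))) = Add(2, Mul(-1, Add(-65, 28))) = Add(2, Mul(-1, -37)) = Add(2, 37) = 39)
Add(C, Mul(Add(Function('b')(-444, -240), -2276), Pow(Add(16486, Function('k')(-342, 304)), -1))) = Add(-500316, Mul(Add(-305, -2276), Pow(Add(16486, 39), -1))) = Add(-500316, Mul(-2581, Pow(16525, -1))) = Add(-500316, Mul(-2581, Rational(1, 16525))) = Add(-500316, Rational(-2581, 16525)) = Rational(-8267724481, 16525)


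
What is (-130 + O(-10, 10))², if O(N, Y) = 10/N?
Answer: 17161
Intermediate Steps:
(-130 + O(-10, 10))² = (-130 + 10/(-10))² = (-130 + 10*(-⅒))² = (-130 - 1)² = (-131)² = 17161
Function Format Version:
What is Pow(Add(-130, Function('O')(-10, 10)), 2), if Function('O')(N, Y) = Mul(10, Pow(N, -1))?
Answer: 17161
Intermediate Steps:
Pow(Add(-130, Function('O')(-10, 10)), 2) = Pow(Add(-130, Mul(10, Pow(-10, -1))), 2) = Pow(Add(-130, Mul(10, Rational(-1, 10))), 2) = Pow(Add(-130, -1), 2) = Pow(-131, 2) = 17161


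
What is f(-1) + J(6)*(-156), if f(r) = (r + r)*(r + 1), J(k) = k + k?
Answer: -1872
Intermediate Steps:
J(k) = 2*k
f(r) = 2*r*(1 + r) (f(r) = (2*r)*(1 + r) = 2*r*(1 + r))
f(-1) + J(6)*(-156) = 2*(-1)*(1 - 1) + (2*6)*(-156) = 2*(-1)*0 + 12*(-156) = 0 - 1872 = -1872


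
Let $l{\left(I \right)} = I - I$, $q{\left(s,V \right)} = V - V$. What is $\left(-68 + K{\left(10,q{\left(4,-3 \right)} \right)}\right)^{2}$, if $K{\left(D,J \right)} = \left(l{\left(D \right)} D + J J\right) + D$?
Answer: $3364$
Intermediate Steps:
$q{\left(s,V \right)} = 0$
$l{\left(I \right)} = 0$
$K{\left(D,J \right)} = D + J^{2}$ ($K{\left(D,J \right)} = \left(0 D + J J\right) + D = \left(0 + J^{2}\right) + D = J^{2} + D = D + J^{2}$)
$\left(-68 + K{\left(10,q{\left(4,-3 \right)} \right)}\right)^{2} = \left(-68 + \left(10 + 0^{2}\right)\right)^{2} = \left(-68 + \left(10 + 0\right)\right)^{2} = \left(-68 + 10\right)^{2} = \left(-58\right)^{2} = 3364$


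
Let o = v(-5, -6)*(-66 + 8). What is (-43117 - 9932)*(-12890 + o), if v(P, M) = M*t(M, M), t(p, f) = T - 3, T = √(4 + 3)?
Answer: 739184766 - 18461052*√7 ≈ 6.9034e+8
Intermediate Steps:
T = √7 ≈ 2.6458
t(p, f) = -3 + √7 (t(p, f) = √7 - 3 = -3 + √7)
v(P, M) = M*(-3 + √7)
o = -1044 + 348*√7 (o = (-6*(-3 + √7))*(-66 + 8) = (18 - 6*√7)*(-58) = -1044 + 348*√7 ≈ -123.28)
(-43117 - 9932)*(-12890 + o) = (-43117 - 9932)*(-12890 + (-1044 + 348*√7)) = -53049*(-13934 + 348*√7) = 739184766 - 18461052*√7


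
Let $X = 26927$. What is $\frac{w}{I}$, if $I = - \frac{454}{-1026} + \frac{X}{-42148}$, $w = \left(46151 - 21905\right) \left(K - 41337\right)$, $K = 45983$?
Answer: $- \frac{2435643056586384}{4245955} \approx -5.7364 \cdot 10^{8}$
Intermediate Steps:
$w = 112646916$ ($w = \left(46151 - 21905\right) \left(45983 - 41337\right) = 24246 \cdot 4646 = 112646916$)
$I = - \frac{4245955}{21621924}$ ($I = - \frac{454}{-1026} + \frac{26927}{-42148} = \left(-454\right) \left(- \frac{1}{1026}\right) + 26927 \left(- \frac{1}{42148}\right) = \frac{227}{513} - \frac{26927}{42148} = - \frac{4245955}{21621924} \approx -0.19637$)
$\frac{w}{I} = \frac{112646916}{- \frac{4245955}{21621924}} = 112646916 \left(- \frac{21621924}{4245955}\right) = - \frac{2435643056586384}{4245955}$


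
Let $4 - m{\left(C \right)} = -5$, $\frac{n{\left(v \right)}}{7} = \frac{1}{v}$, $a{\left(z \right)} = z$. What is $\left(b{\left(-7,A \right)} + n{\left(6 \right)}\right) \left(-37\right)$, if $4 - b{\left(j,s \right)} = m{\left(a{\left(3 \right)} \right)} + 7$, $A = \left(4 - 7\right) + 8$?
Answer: $\frac{2405}{6} \approx 400.83$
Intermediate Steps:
$n{\left(v \right)} = \frac{7}{v}$
$m{\left(C \right)} = 9$ ($m{\left(C \right)} = 4 - -5 = 4 + 5 = 9$)
$A = 5$ ($A = -3 + 8 = 5$)
$b{\left(j,s \right)} = -12$ ($b{\left(j,s \right)} = 4 - \left(9 + 7\right) = 4 - 16 = -12$)
$\left(b{\left(-7,A \right)} + n{\left(6 \right)}\right) \left(-37\right) = \left(-12 + \frac{7}{6}\right) \left(-37\right) = \left(- \frac{65}{6}\right) \left(-37\right) = \frac{2405}{6}$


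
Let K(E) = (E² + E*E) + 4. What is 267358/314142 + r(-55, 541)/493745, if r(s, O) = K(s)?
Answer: 66954245689/77553020895 ≈ 0.86333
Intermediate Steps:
K(E) = 4 + 2*E² (K(E) = (E² + E²) + 4 = 2*E² + 4 = 4 + 2*E²)
r(s, O) = 4 + 2*s²
267358/314142 + r(-55, 541)/493745 = 267358/314142 + (4 + 2*(-55)²)/493745 = 267358*(1/314142) + (4 + 2*3025)*(1/493745) = 133679/157071 + (4 + 6050)*(1/493745) = 133679/157071 + 6054*(1/493745) = 133679/157071 + 6054/493745 = 66954245689/77553020895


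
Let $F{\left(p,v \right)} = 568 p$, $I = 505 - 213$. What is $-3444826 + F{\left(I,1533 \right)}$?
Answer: $-3278970$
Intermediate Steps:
$I = 292$ ($I = 505 - 213 = 292$)
$-3444826 + F{\left(I,1533 \right)} = -3444826 + 568 \cdot 292 = -3444826 + 165856 = -3278970$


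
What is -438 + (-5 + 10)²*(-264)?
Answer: -7038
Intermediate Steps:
-438 + (-5 + 10)²*(-264) = -438 + 5²*(-264) = -438 + 25*(-264) = -438 - 6600 = -7038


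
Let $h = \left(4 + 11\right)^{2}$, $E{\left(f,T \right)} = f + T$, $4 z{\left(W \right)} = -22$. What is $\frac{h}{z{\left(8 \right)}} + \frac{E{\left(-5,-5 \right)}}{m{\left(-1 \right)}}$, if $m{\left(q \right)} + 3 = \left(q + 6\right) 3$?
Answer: $- \frac{2755}{66} \approx -41.742$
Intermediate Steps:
$z{\left(W \right)} = - \frac{11}{2}$ ($z{\left(W \right)} = \frac{1}{4} \left(-22\right) = - \frac{11}{2}$)
$E{\left(f,T \right)} = T + f$
$h = 225$ ($h = 15^{2} = 225$)
$m{\left(q \right)} = 15 + 3 q$ ($m{\left(q \right)} = -3 + \left(q + 6\right) 3 = -3 + \left(6 + q\right) 3 = -3 + \left(18 + 3 q\right) = 15 + 3 q$)
$\frac{h}{z{\left(8 \right)}} + \frac{E{\left(-5,-5 \right)}}{m{\left(-1 \right)}} = \frac{225}{- \frac{11}{2}} + \frac{-5 - 5}{15 + 3 \left(-1\right)} = 225 \left(- \frac{2}{11}\right) - \frac{10}{15 - 3} = - \frac{450}{11} - \frac{10}{12} = - \frac{450}{11} - \frac{5}{6} = - \frac{2755}{66}$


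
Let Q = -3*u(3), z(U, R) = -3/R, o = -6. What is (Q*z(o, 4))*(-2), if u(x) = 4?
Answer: -18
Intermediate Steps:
Q = -12 (Q = -3*4 = -12)
(Q*z(o, 4))*(-2) = -(-36)/4*(-2) = -12*(-¾)*(-2) = 9*(-2) = -18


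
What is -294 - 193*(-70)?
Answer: 13216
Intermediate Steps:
-294 - 193*(-70) = -294 + 13510 = 13216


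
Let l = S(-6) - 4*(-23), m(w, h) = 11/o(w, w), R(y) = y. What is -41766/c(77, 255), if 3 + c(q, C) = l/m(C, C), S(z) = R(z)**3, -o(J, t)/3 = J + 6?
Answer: -153142/32353 ≈ -4.7335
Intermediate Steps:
o(J, t) = -18 - 3*J (o(J, t) = -3*(J + 6) = -3*(6 + J) = -18 - 3*J)
m(w, h) = 11/(-18 - 3*w)
S(z) = z**3
l = -124 (l = (-6)**3 - 4*(-23) = -216 - 1*(-92) = -216 + 92 = -124)
c(q, C) = 2199/11 + 372*C/11 (c(q, C) = -3 - (-2232/11 - 372*C/11) = -3 - 124*(-18/11 - 3*C/11) = -3 + (2232/11 + 372*C/11) = 2199/11 + 372*C/11)
-41766/c(77, 255) = -41766/(2199/11 + (372/11)*255) = -41766/(2199/11 + 94860/11) = -41766/97059/11 = -41766*11/97059 = -153142/32353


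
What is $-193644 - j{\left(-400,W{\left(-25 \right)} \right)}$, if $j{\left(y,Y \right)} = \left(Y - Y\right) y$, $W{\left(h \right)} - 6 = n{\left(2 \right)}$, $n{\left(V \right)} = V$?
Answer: $-193644$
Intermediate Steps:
$W{\left(h \right)} = 8$ ($W{\left(h \right)} = 6 + 2 = 8$)
$j{\left(y,Y \right)} = 0$ ($j{\left(y,Y \right)} = 0 y = 0$)
$-193644 - j{\left(-400,W{\left(-25 \right)} \right)} = -193644 - 0 = -193644 + 0 = -193644$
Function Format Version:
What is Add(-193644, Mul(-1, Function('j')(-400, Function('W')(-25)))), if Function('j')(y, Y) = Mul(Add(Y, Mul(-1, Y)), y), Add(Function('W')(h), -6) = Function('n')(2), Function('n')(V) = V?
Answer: -193644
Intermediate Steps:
Function('W')(h) = 8 (Function('W')(h) = Add(6, 2) = 8)
Function('j')(y, Y) = 0 (Function('j')(y, Y) = Mul(0, y) = 0)
Add(-193644, Mul(-1, Function('j')(-400, Function('W')(-25)))) = Add(-193644, Mul(-1, 0)) = Add(-193644, 0) = -193644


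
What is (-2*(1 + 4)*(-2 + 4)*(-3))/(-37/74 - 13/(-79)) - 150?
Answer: -17430/53 ≈ -328.87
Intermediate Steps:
(-2*(1 + 4)*(-2 + 4)*(-3))/(-37/74 - 13/(-79)) - 150 = (-10*2*(-3))/(-37*1/74 - 13*(-1/79)) - 150 = (-2*10*(-3))/(-½ + 13/79) - 150 = (-20*(-3))/(-53/158) - 150 = 60*(-158/53) - 150 = -9480/53 - 150 = -17430/53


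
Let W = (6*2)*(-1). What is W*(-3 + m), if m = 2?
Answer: 12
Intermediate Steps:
W = -12 (W = 12*(-1) = -12)
W*(-3 + m) = -12*(-3 + 2) = -12*(-1) = 12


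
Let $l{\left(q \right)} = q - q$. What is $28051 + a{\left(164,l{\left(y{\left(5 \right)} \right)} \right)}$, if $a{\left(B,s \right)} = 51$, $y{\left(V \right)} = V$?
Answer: $28102$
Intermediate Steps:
$l{\left(q \right)} = 0$
$28051 + a{\left(164,l{\left(y{\left(5 \right)} \right)} \right)} = 28051 + 51 = 28102$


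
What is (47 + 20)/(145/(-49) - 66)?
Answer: -3283/3379 ≈ -0.97159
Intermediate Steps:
(47 + 20)/(145/(-49) - 66) = 67/(145*(-1/49) - 66) = 67/(-145/49 - 66) = 67/(-3379/49) = 67*(-49/3379) = -3283/3379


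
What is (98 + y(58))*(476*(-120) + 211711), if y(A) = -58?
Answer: 6183640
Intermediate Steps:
(98 + y(58))*(476*(-120) + 211711) = (98 - 58)*(476*(-120) + 211711) = 40*(-57120 + 211711) = 40*154591 = 6183640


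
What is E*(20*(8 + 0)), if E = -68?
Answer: -10880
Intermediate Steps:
E*(20*(8 + 0)) = -1360*(8 + 0) = -1360*8 = -68*160 = -10880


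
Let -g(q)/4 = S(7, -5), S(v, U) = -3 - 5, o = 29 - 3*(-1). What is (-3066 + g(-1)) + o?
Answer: -3002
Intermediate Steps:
o = 32 (o = 29 + 3 = 32)
S(v, U) = -8
g(q) = 32 (g(q) = -4*(-8) = 32)
(-3066 + g(-1)) + o = (-3066 + 32) + 32 = -3034 + 32 = -3002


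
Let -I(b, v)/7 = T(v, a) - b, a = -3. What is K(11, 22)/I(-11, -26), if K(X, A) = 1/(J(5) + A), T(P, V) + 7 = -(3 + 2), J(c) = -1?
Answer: 1/147 ≈ 0.0068027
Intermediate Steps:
T(P, V) = -12 (T(P, V) = -7 - (3 + 2) = -7 - 1*5 = -7 - 5 = -12)
I(b, v) = 84 + 7*b (I(b, v) = -7*(-12 - b) = 84 + 7*b)
K(X, A) = 1/(-1 + A)
K(11, 22)/I(-11, -26) = 1/((-1 + 22)*(84 + 7*(-11))) = 1/(21*(84 - 77)) = (1/21)/7 = (1/21)*(1/7) = 1/147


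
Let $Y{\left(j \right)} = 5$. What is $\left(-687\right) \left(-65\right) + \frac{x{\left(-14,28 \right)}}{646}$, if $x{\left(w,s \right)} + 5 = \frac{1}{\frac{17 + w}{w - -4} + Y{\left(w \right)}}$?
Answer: $\frac{1355814885}{30362} \approx 44655.0$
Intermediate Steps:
$x{\left(w,s \right)} = -5 + \frac{1}{5 + \frac{17 + w}{4 + w}}$ ($x{\left(w,s \right)} = -5 + \frac{1}{\frac{17 + w}{w - -4} + 5} = -5 + \frac{1}{\frac{17 + w}{w + \left(-4 + 8\right)} + 5} = -5 + \frac{1}{\frac{17 + w}{w + 4} + 5} = -5 + \frac{1}{\frac{17 + w}{4 + w} + 5} = -5 + \frac{1}{5 + \frac{17 + w}{4 + w}}$)
$\left(-687\right) \left(-65\right) + \frac{x{\left(-14,28 \right)}}{646} = \left(-687\right) \left(-65\right) + \frac{\frac{1}{37 + 6 \left(-14\right)} \left(-181 - -406\right)}{646} = 44655 + \frac{-181 + 406}{37 - 84} \cdot \frac{1}{646} = 44655 + \frac{1}{-47} \cdot 225 \cdot \frac{1}{646} = 44655 + \left(- \frac{1}{47}\right) 225 \cdot \frac{1}{646} = 44655 - \frac{225}{30362} = \frac{1355814885}{30362}$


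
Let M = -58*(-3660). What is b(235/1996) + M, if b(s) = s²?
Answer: 845726971705/3984016 ≈ 2.1228e+5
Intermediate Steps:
M = 212280
b(235/1996) + M = (235/1996)² + 212280 = 55225/3984016 + 212280 = 845726971705/3984016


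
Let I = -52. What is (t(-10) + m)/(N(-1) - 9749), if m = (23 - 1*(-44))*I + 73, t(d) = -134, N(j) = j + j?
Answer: 3545/9751 ≈ 0.36355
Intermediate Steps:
N(j) = 2*j
m = -3411 (m = (23 - 1*(-44))*(-52) + 73 = (23 + 44)*(-52) + 73 = 67*(-52) + 73 = -3484 + 73 = -3411)
(t(-10) + m)/(N(-1) - 9749) = (-134 - 3411)/(2*(-1) - 9749) = -3545/(-2 - 9749) = -3545/(-9751) = -3545*(-1/9751) = 3545/9751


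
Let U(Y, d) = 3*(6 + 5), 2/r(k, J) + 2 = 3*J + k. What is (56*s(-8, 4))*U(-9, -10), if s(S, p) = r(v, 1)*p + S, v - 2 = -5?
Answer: -22176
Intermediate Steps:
v = -3 (v = 2 - 5 = -3)
r(k, J) = 2/(-2 + k + 3*J) (r(k, J) = 2/(-2 + (3*J + k)) = 2/(-2 + (k + 3*J)) = 2/(-2 + k + 3*J))
s(S, p) = S - p (s(S, p) = (2/(-2 - 3 + 3*1))*p + S = (2/(-2 - 3 + 3))*p + S = (2/(-2))*p + S = (2*(-½))*p + S = -p + S = S - p)
U(Y, d) = 33 (U(Y, d) = 3*11 = 33)
(56*s(-8, 4))*U(-9, -10) = (56*(-8 - 1*4))*33 = (56*(-8 - 4))*33 = (56*(-12))*33 = -672*33 = -22176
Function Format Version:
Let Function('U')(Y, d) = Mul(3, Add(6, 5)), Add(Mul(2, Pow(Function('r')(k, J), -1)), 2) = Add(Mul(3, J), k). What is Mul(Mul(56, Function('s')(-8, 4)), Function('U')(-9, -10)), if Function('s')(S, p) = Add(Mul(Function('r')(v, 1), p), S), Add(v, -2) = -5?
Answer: -22176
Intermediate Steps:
v = -3 (v = Add(2, -5) = -3)
Function('r')(k, J) = Mul(2, Pow(Add(-2, k, Mul(3, J)), -1)) (Function('r')(k, J) = Mul(2, Pow(Add(-2, Add(Mul(3, J), k)), -1)) = Mul(2, Pow(Add(-2, Add(k, Mul(3, J))), -1)) = Mul(2, Pow(Add(-2, k, Mul(3, J)), -1)))
Function('s')(S, p) = Add(S, Mul(-1, p)) (Function('s')(S, p) = Add(Mul(Mul(2, Pow(Add(-2, -3, Mul(3, 1)), -1)), p), S) = Add(Mul(Mul(2, Pow(Add(-2, -3, 3), -1)), p), S) = Add(Mul(Mul(2, Pow(-2, -1)), p), S) = Add(Mul(Mul(2, Rational(-1, 2)), p), S) = Add(Mul(-1, p), S) = Add(S, Mul(-1, p)))
Function('U')(Y, d) = 33 (Function('U')(Y, d) = Mul(3, 11) = 33)
Mul(Mul(56, Function('s')(-8, 4)), Function('U')(-9, -10)) = Mul(Mul(56, Add(-8, Mul(-1, 4))), 33) = Mul(Mul(56, Add(-8, -4)), 33) = Mul(Mul(56, -12), 33) = Mul(-672, 33) = -22176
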